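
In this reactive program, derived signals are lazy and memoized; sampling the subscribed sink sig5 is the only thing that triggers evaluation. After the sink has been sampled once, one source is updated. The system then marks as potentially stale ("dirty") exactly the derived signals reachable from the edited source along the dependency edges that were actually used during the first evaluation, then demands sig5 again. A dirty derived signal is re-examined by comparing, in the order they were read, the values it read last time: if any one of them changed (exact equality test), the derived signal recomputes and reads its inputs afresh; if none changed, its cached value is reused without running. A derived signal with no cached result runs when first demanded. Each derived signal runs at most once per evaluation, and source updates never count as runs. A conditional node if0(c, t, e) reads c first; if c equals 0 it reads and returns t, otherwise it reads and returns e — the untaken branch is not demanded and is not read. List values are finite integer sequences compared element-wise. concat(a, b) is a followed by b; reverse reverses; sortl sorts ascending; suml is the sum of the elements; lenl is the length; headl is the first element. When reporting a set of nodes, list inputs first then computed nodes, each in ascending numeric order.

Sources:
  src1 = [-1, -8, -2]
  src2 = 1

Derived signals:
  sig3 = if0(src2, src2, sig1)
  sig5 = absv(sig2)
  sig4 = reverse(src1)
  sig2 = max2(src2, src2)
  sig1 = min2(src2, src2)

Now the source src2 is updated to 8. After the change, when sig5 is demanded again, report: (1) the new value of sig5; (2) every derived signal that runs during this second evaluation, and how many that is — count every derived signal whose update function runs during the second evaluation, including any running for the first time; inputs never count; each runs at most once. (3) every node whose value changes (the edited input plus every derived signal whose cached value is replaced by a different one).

Demanding sig5 again yields 8.
2 derived signals run: sig2, sig5.
The nodes whose values change: src2, sig2, sig5.

First demand of the output computes:
  sig2 = max2(1, 1) = 1
  sig5 = absv(1) = 1

After the edit, cleaning proceeds:
  sig2: a read changed (src2 1->8; src2 1->8) — executes, giving 8.
  sig5: a read changed (sig2 1->8) — executes, giving 8.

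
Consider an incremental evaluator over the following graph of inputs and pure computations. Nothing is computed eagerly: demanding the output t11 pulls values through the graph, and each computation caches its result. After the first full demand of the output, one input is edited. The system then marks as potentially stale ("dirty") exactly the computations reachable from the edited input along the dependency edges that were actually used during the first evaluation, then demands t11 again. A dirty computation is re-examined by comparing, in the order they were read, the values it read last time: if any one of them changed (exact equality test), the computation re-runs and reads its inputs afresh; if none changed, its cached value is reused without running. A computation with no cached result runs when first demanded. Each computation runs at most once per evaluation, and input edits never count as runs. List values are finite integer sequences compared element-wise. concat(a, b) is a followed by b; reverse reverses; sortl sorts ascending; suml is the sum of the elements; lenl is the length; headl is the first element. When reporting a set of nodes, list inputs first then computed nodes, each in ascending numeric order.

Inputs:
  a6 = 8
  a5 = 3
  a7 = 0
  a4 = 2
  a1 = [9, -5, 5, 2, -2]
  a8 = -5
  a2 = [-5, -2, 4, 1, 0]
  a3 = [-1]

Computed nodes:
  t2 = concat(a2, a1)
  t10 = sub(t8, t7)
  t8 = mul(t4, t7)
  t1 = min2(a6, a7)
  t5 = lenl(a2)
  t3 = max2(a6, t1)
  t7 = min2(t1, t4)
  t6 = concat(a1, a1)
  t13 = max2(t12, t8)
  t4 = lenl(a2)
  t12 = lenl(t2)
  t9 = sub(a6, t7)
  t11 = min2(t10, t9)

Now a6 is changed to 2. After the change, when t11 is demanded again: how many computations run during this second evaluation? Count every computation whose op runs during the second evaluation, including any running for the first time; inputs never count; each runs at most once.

Initial pass — values computed on the first demand:
  t1 = min2(8, 0) = 0
  t4 = lenl([-5, -2, 4, 1, 0]) = 5
  t7 = min2(0, 5) = 0
  t8 = mul(5, 0) = 0
  t9 = sub(8, 0) = 8
  t10 = sub(0, 0) = 0
  t11 = min2(0, 8) = 0

Second demand — change propagation:
  t1: re-runs because a6 8->2; new result 0 (unchanged).
  t7: re-examined; everything it read last time is the same (t1 unchanged, t4 unchanged) — cache 0 kept, no run.
  t8: re-examined; everything it read last time is the same (t4 unchanged, t7 unchanged) — cache 0 kept, no run.
  t9: re-runs because a6 8->2; new result 2.
  t10: re-examined; everything it read last time is the same (t8 unchanged, t7 unchanged) — cache 0 kept, no run.
  t11: re-runs because t9 8->2; new result 0 (unchanged).

The important point: at t7 every value read last time is unchanged, so the dirty flag clears without a run.

Run set: t1, t9, t11 (3 run).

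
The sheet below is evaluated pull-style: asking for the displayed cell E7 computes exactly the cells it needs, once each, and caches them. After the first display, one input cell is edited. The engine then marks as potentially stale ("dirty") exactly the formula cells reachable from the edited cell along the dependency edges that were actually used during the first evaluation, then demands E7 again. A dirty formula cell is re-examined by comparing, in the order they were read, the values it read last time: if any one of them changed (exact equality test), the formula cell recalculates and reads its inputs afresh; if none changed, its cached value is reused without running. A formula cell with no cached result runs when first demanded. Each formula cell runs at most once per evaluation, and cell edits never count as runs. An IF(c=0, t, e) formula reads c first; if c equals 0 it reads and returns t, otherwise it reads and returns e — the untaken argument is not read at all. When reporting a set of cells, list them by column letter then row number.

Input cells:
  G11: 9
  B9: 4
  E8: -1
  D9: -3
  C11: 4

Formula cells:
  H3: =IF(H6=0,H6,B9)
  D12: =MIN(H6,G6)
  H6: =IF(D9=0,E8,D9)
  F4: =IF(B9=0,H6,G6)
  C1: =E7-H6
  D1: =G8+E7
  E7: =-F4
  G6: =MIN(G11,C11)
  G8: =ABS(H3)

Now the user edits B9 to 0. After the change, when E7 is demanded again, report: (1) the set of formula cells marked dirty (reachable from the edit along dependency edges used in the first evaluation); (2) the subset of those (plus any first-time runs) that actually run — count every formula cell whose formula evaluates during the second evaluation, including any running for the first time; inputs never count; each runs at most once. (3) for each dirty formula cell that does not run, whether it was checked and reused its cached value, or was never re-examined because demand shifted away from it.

The edit dirties: E7, F4.
3 formula cells run: E7, F4, H6.
No dirty formula cell escaped a run.
Note the branch switch — H6 had no cache and runs now for the first time.

First demand of the output computes:
  G6 = MIN(9, 4) = 4
  F4 = IF(B9=0: B9=4 -> else branch G6) = 4
  E7 = -(4) = -4

After the edit, cleaning proceeds:
  H6: had never run; runs now, result -3.
  F4: a read changed (B9 4->0) — executes, giving -3.
  E7: a read changed (F4 4->-3) — executes, giving 3.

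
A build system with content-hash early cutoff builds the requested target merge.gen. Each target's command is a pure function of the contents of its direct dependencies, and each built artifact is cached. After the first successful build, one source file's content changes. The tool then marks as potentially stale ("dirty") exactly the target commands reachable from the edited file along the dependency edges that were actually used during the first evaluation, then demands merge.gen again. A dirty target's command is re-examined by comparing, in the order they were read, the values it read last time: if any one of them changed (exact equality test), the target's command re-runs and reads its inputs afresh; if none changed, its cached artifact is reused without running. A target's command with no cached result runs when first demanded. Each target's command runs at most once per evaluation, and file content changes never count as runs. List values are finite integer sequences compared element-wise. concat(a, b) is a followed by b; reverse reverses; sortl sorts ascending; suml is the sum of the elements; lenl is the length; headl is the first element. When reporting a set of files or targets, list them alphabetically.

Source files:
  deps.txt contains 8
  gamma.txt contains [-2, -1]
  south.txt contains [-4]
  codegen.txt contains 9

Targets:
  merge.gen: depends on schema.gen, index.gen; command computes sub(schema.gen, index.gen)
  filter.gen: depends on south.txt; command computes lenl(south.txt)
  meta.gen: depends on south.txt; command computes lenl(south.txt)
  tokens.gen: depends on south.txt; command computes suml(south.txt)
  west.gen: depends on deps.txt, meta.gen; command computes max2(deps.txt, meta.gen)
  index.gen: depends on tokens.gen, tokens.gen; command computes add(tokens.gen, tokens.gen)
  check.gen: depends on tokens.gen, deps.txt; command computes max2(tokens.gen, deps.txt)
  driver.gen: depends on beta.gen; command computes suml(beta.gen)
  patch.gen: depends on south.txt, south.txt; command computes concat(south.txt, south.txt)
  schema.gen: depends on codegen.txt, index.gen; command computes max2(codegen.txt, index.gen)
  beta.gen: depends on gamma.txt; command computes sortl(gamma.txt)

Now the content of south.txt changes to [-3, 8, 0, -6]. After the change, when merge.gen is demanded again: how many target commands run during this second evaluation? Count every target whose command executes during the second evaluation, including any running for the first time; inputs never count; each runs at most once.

First evaluation (everything demanded from the output):
  tokens.gen = suml([-4]) = -4
  index.gen = add(-4, -4) = -8
  schema.gen = max2(9, -8) = 9
  merge.gen = sub(9, -8) = 17

Propagation after the edit:
  tokens.gen: runs — south.txt [-4]->[-3, 8, 0, -6]; result -1.
  index.gen: runs — tokens.gen -4->-1; tokens.gen -4->-1; result -2.
  schema.gen: runs — index.gen -8->-2; result 9 (same value as before).
  merge.gen: runs — index.gen -8->-2; result 11.

Target commands that run: index.gen, merge.gen, schema.gen, tokens.gen — 4 in total.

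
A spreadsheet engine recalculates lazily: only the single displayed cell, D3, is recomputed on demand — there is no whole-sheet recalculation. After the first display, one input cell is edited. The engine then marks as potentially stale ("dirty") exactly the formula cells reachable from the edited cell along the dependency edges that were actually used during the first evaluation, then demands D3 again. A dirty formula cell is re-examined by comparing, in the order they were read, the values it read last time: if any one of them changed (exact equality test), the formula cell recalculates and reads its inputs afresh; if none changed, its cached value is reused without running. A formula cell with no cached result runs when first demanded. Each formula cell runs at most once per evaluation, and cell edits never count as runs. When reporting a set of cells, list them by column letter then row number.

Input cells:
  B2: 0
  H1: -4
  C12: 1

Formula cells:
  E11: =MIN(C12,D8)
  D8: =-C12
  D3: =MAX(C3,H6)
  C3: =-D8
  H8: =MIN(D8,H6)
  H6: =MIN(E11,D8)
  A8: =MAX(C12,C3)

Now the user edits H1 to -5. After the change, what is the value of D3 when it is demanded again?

New value of D3: 1.
Key observation: H1 is never demanded by the output, so the edit triggers no recomputation at all.

First evaluation (everything demanded from the output):
  D8 = -(1) = -1
  C3 = -(-1) = 1
  E11 = MIN(1, -1) = -1
  H6 = MIN(-1, -1) = -1
  D3 = MAX(1, -1) = 1

Propagation after the edit:
  H1 feeds no computation that the output demands — nothing is marked dirty and nothing runs.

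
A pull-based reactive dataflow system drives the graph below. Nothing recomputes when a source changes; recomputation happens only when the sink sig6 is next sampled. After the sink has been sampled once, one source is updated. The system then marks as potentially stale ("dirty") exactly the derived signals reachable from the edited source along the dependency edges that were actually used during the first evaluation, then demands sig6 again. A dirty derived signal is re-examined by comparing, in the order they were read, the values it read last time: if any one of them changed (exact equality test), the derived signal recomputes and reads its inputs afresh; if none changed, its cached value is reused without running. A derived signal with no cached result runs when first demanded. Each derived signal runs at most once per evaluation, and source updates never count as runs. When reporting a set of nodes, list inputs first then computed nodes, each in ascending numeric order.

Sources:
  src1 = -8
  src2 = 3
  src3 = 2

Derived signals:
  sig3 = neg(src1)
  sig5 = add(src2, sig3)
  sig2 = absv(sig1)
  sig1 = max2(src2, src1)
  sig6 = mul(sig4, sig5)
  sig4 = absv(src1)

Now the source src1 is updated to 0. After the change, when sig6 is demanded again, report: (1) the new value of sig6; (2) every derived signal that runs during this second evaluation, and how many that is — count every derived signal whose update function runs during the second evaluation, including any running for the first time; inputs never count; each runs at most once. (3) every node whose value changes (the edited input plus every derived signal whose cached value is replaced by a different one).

New value of sig6: 0.
Derived signals that run: sig3, sig4, sig5, sig6 — 4 in total.
Values that change: src1, sig3, sig4, sig5, sig6.

First evaluation (everything demanded from the output):
  sig3 = neg(-8) = 8
  sig4 = absv(-8) = 8
  sig5 = add(3, 8) = 11
  sig6 = mul(8, 11) = 88

Propagation after the edit:
  sig3: runs — src1 -8->0; result 0.
  sig4: runs — src1 -8->0; result 0.
  sig5: runs — sig3 8->0; result 3.
  sig6: runs — sig4 8->0; sig5 11->3; result 0.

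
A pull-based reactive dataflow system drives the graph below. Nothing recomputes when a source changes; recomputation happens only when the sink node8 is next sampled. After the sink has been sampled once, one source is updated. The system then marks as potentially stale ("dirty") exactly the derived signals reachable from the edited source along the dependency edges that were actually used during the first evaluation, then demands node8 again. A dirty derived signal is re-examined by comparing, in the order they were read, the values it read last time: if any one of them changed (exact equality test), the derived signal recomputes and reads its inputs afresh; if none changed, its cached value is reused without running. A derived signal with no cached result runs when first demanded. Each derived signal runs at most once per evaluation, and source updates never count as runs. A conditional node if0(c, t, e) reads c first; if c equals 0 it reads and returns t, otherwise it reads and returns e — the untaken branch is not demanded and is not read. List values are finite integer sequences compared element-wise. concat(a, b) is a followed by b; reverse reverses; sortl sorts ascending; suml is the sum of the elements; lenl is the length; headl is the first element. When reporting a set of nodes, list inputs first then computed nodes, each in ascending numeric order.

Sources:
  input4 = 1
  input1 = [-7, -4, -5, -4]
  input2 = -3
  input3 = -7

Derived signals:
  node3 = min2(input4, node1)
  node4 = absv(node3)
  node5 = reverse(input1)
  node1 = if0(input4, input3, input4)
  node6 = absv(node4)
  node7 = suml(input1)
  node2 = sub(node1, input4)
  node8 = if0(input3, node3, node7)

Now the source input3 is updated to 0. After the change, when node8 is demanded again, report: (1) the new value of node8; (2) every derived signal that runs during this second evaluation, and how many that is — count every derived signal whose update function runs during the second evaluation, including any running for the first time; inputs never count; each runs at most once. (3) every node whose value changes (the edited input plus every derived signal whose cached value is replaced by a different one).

First evaluation (everything demanded from the output):
  node7 = suml([-7, -4, -5, -4]) = -20
  node8 = if0(input3=-7 -> else branch node7) = -20

Propagation after the edit:
  node1: demanded for the first time — runs, produces 1.
  node3: demanded for the first time — runs, produces 1.
  node8: runs — input3 -7->0; result 1.

Key observation: a condition flipped, so demand reaches new nodes — node1, node3 run for the first time.

New value of node8: 1.
Derived signals that run: node1, node3, node8 — 3 in total.
Values that change: input3, node8.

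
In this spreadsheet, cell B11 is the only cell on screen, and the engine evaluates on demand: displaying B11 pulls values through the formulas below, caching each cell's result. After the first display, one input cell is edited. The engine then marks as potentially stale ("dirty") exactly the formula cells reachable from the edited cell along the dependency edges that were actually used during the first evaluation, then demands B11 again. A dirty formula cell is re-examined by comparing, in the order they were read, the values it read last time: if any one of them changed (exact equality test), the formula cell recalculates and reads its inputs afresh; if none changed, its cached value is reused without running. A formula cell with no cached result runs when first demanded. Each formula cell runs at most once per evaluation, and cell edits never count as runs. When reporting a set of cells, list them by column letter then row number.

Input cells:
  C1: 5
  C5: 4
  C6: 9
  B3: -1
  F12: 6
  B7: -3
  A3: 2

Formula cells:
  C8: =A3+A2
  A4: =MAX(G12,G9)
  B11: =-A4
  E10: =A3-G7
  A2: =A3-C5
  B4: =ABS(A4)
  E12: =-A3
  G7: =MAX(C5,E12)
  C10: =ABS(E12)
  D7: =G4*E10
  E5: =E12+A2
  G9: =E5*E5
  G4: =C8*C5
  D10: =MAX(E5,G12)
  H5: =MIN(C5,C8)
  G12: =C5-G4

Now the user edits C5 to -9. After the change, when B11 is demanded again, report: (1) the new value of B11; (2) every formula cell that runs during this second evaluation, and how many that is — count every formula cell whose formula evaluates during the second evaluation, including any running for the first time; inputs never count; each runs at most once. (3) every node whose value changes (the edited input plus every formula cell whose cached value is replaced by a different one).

B11 now evaluates to -108.
Run set: A2, A4, B11, C8, E5, G4, G9, G12 (8 run).
Changed values: A2, A4, B11, C5, C8, E5, G4, G9, G12.

Initial pass — values computed on the first demand:
  A2 = 2 - 4 = -2
  C8 = 2 + -2 = 0
  E12 = -(2) = -2
  E5 = -2 + -2 = -4
  G4 = 0 * 4 = 0
  G9 = -4 * -4 = 16
  G12 = 4 - 0 = 4
  A4 = MAX(4, 16) = 16
  B11 = -(16) = -16

Second demand — change propagation:
  A2: re-runs because C5 4->-9; new result 11.
  C8: re-runs because A2 -2->11; new result 13.
  E5: re-runs because A2 -2->11; new result 9.
  G4: re-runs because C8 0->13; C5 4->-9; new result -117.
  G9: re-runs because E5 -4->9; E5 -4->9; new result 81.
  G12: re-runs because C5 4->-9; G4 0->-117; new result 108.
  A4: re-runs because G12 4->108; G9 16->81; new result 108.
  B11: re-runs because A4 16->108; new result -108.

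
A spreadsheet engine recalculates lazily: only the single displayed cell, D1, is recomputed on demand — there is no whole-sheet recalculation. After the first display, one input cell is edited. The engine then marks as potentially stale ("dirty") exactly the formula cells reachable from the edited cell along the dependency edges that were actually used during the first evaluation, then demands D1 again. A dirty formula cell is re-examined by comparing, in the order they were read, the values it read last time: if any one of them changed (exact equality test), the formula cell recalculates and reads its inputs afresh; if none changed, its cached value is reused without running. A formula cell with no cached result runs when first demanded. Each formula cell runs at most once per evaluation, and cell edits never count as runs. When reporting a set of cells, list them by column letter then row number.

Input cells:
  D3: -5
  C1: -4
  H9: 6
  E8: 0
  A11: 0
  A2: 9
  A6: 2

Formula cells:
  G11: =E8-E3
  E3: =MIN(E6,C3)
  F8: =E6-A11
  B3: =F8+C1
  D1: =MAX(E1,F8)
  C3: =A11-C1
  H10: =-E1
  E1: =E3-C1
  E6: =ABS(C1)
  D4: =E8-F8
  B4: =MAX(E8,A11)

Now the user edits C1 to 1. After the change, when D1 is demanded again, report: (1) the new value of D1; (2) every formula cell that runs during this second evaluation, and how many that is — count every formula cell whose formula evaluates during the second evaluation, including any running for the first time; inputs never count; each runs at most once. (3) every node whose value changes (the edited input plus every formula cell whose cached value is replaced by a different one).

New value of D1: 1.
Formula cells that run: C3, D1, E1, E3, E6, F8 — 6 in total.
Values that change: C1, C3, D1, E1, E3, E6, F8.

First evaluation (everything demanded from the output):
  C3 = 0 - -4 = 4
  E6 = ABS(-4) = 4
  E3 = MIN(4, 4) = 4
  E1 = 4 - -4 = 8
  F8 = 4 - 0 = 4
  D1 = MAX(8, 4) = 8

Propagation after the edit:
  C3: runs — C1 -4->1; result -1.
  E6: runs — C1 -4->1; result 1.
  E3: runs — E6 4->1; C3 4->-1; result -1.
  E1: runs — E3 4->-1; C1 -4->1; result -2.
  F8: runs — E6 4->1; result 1.
  D1: runs — E1 8->-2; F8 4->1; result 1.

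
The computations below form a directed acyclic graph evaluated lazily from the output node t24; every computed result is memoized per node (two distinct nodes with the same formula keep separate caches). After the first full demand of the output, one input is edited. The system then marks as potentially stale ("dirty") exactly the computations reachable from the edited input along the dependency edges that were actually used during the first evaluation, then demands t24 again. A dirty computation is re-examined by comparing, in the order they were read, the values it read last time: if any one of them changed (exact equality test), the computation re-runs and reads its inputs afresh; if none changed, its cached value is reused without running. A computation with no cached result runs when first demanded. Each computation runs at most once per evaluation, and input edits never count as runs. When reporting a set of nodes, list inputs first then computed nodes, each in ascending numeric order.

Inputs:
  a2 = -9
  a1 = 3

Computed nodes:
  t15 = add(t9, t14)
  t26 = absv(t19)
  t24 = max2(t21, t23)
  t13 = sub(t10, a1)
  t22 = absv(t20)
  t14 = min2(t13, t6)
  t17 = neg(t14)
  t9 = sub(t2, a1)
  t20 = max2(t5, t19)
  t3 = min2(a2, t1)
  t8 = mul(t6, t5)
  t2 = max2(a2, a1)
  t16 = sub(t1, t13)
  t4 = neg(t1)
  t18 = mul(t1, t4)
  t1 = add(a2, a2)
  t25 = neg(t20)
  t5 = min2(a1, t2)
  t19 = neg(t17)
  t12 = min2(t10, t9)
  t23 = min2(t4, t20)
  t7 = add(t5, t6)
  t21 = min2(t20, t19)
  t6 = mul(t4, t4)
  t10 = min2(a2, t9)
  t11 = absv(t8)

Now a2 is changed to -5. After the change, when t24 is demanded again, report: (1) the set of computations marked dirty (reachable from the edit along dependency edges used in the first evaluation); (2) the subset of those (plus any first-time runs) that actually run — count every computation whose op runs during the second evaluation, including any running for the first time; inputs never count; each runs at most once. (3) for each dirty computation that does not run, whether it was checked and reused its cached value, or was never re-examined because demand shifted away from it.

The edit dirties: t1, t2, t4, t5, t6, t9, t10, t13, t14, t17, t19, t20, t21, t23, t24.
13 computations run: t1, t2, t4, t6, t10, t13, t14, t17, t19, t20, t21, t23, t24.
Cache hits after checking: t5, t9.
Note where the cutoff bites: t5 is checked, finds nothing changed, and keeps its cache.

First demand of the output computes:
  t1 = add(-9, -9) = -18
  t2 = max2(-9, 3) = 3
  t4 = neg(-18) = 18
  t5 = min2(3, 3) = 3
  t6 = mul(18, 18) = 324
  t9 = sub(3, 3) = 0
  t10 = min2(-9, 0) = -9
  t13 = sub(-9, 3) = -12
  t14 = min2(-12, 324) = -12
  t17 = neg(-12) = 12
  t19 = neg(12) = -12
  t20 = max2(3, -12) = 3
  t21 = min2(3, -12) = -12
  t23 = min2(18, 3) = 3
  t24 = max2(-12, 3) = 3

After the edit, cleaning proceeds:
  t1: a read changed (a2 -9->-5; a2 -9->-5) — executes, giving -10.
  t2: a read changed (a2 -9->-5) — executes, giving 3 — identical to its old value.
  t4: a read changed (t1 -18->-10) — executes, giving 10.
  t5: dirty, but its reads are unchanged (a1 unchanged, t2 unchanged); cached 3 stands.
  t6: a read changed (t4 18->10; t4 18->10) — executes, giving 100.
  t9: dirty, but its reads are unchanged (t2 unchanged, a1 unchanged); cached 0 stands.
  t10: a read changed (a2 -9->-5) — executes, giving -5.
  t13: a read changed (t10 -9->-5) — executes, giving -8.
  t14: a read changed (t13 -12->-8; t6 324->100) — executes, giving -8.
  t17: a read changed (t14 -12->-8) — executes, giving 8.
  t19: a read changed (t17 12->8) — executes, giving -8.
  t20: a read changed (t19 -12->-8) — executes, giving 3 — identical to its old value.
  t21: a read changed (t19 -12->-8) — executes, giving -8.
  t23: a read changed (t4 18->10) — executes, giving 3 — identical to its old value.
  t24: a read changed (t21 -12->-8) — executes, giving 3 — identical to its old value.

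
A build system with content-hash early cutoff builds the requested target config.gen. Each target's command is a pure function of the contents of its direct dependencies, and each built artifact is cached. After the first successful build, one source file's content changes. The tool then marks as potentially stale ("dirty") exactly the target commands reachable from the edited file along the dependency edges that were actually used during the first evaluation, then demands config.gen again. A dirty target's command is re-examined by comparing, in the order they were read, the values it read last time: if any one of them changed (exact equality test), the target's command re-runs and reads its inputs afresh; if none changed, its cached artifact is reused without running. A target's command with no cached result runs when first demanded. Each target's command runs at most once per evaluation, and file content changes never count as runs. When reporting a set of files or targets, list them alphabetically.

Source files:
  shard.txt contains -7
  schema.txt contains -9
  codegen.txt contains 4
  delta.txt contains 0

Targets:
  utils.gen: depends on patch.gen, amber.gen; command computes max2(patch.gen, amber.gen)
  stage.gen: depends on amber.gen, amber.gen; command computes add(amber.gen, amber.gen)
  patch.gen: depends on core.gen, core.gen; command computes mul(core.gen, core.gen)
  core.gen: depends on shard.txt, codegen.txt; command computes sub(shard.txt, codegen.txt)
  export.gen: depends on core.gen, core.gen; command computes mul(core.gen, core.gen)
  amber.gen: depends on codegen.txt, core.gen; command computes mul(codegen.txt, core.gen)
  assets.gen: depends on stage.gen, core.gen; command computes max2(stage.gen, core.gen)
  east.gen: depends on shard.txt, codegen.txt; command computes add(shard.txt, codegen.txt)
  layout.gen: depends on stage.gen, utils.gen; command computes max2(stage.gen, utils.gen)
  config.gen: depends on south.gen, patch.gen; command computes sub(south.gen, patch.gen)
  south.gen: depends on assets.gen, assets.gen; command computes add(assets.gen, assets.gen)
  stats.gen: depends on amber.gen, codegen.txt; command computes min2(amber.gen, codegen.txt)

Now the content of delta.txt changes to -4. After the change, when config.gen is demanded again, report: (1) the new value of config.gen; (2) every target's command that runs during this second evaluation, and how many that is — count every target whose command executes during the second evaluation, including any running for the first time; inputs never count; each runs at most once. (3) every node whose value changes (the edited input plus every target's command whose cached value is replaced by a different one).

New value of config.gen: -143.
Target commands that run: none — 0 in total.
Values that change: delta.txt.
Key observation: delta.txt is never demanded by the output, so the edit triggers no recomputation at all.

First evaluation (everything demanded from the output):
  core.gen = sub(-7, 4) = -11
  amber.gen = mul(4, -11) = -44
  patch.gen = mul(-11, -11) = 121
  stage.gen = add(-44, -44) = -88
  assets.gen = max2(-88, -11) = -11
  south.gen = add(-11, -11) = -22
  config.gen = sub(-22, 121) = -143

Propagation after the edit:
  delta.txt feeds no computation that the output demands — nothing is marked dirty and nothing runs.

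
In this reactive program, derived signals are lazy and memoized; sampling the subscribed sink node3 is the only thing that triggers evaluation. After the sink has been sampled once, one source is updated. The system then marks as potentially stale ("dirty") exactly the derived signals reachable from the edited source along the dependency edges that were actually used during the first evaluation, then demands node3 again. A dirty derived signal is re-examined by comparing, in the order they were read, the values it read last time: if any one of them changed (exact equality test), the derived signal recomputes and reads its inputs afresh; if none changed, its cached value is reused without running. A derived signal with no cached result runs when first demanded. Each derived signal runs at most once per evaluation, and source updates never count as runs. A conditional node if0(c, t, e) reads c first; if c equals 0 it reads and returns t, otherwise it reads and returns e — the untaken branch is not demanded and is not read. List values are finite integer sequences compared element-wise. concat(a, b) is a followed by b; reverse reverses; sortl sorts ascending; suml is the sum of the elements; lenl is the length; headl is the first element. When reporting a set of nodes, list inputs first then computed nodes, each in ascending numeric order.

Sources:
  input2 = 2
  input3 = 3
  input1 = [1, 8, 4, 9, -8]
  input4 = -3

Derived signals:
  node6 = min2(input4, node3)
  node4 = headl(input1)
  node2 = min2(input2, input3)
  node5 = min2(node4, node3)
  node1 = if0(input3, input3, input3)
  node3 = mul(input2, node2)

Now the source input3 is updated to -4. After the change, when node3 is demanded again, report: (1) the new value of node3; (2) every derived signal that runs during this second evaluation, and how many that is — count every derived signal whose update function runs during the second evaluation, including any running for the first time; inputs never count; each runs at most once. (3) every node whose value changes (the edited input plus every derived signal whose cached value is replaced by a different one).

First demand of the output computes:
  node2 = min2(2, 3) = 2
  node3 = mul(2, 2) = 4

After the edit, cleaning proceeds:
  node2: a read changed (input3 3->-4) — executes, giving -4.
  node3: a read changed (node2 2->-4) — executes, giving -8.

Demanding node3 again yields -8.
2 derived signals run: node2, node3.
The nodes whose values change: input3, node2, node3.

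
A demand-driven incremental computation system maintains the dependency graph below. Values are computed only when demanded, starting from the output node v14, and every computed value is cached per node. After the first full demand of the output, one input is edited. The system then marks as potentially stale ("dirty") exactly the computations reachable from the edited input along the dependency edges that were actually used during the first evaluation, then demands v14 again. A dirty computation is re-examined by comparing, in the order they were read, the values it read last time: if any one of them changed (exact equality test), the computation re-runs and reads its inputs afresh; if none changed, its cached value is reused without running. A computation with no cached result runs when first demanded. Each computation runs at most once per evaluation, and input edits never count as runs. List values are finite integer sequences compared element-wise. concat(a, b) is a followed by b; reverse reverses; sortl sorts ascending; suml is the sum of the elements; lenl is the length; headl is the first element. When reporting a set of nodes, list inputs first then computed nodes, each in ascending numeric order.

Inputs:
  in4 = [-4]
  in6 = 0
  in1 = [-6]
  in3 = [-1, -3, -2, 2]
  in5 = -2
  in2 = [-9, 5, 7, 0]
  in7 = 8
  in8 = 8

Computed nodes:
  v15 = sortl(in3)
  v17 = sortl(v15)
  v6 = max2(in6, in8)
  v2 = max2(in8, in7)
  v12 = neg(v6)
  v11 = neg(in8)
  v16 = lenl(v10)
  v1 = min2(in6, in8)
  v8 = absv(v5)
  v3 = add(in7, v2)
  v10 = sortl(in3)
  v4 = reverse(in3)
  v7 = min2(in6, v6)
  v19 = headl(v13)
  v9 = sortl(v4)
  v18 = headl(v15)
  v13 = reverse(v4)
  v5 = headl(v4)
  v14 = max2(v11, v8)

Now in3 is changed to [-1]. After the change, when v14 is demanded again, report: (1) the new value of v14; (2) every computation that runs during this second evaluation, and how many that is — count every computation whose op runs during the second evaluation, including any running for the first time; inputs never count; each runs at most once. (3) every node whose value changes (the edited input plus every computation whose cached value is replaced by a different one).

New value of v14: 1.
Computations that run: v4, v5, v8, v14 — 4 in total.
Values that change: in3, v4, v5, v8, v14.

First evaluation (everything demanded from the output):
  v4 = reverse([-1, -3, -2, 2]) = [2, -2, -3, -1]
  v5 = headl([2, -2, -3, -1]) = 2
  v8 = absv(2) = 2
  v11 = neg(8) = -8
  v14 = max2(-8, 2) = 2

Propagation after the edit:
  v4: runs — in3 [-1, -3, -2, 2]->[-1]; result [-1].
  v5: runs — v4 [2, -2, -3, -1]->[-1]; result -1.
  v8: runs — v5 2->-1; result 1.
  v14: runs — v8 2->1; result 1.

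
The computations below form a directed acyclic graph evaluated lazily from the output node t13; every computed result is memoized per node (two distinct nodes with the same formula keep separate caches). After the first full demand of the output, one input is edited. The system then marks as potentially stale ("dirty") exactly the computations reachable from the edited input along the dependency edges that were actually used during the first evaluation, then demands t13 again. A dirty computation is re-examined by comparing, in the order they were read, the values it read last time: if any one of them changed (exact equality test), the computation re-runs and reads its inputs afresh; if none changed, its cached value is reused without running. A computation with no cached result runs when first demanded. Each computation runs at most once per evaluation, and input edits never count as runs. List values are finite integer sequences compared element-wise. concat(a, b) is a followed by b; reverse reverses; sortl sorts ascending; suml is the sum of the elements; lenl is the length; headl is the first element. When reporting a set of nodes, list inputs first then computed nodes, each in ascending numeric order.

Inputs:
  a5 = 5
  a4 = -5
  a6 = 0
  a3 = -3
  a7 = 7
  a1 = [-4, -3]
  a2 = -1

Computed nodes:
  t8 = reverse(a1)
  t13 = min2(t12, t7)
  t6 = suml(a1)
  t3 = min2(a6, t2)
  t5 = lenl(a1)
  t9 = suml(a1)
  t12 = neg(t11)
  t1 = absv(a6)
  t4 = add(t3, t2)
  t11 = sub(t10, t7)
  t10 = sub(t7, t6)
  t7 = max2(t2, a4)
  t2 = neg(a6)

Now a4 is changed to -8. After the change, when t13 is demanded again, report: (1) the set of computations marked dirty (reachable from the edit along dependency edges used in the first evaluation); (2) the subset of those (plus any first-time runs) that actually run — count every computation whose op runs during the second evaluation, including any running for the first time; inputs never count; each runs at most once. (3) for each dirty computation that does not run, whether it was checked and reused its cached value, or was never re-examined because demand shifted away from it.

First demand of the output computes:
  t2 = neg(0) = 0
  t6 = suml([-4, -3]) = -7
  t7 = max2(0, -5) = 0
  t10 = sub(0, -7) = 7
  t11 = sub(7, 0) = 7
  t12 = neg(7) = -7
  t13 = min2(-7, 0) = -7

After the edit, cleaning proceeds:
  t7: a read changed (a4 -5->-8) — executes, giving 0 — identical to its old value.
  t10: dirty, but its reads are unchanged (t7 unchanged, t6 unchanged); cached 7 stands.
  t11: dirty, but its reads are unchanged (t10 unchanged, t7 unchanged); cached 7 stands.
  t12: dirty, but its reads are unchanged (t11 unchanged); cached -7 stands.
  t13: dirty, but its reads are unchanged (t12 unchanged, t7 unchanged); cached -7 stands.

Note the absorption at t7: it re-runs yet its value is the same, leaving the output's value untouched.

The edit dirties: t7, t10, t11, t12, t13.
1 computations run: t7.
Cache hits after checking: t10, t11, t12, t13.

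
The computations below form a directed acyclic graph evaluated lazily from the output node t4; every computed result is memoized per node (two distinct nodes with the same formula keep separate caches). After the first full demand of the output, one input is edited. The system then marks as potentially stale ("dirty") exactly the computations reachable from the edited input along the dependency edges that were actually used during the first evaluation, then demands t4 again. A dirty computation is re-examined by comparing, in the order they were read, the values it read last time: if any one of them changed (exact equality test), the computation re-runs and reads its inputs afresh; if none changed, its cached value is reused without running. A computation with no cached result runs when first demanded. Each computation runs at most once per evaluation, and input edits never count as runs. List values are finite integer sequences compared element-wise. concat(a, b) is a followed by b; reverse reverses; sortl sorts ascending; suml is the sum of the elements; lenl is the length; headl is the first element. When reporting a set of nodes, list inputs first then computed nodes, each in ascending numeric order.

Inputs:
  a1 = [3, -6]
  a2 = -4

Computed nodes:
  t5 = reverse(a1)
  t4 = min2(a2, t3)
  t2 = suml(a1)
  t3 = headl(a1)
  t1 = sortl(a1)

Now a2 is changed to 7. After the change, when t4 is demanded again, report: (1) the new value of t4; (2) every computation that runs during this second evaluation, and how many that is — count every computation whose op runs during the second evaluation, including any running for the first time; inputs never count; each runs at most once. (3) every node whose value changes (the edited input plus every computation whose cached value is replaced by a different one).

Demanding t4 again yields 3.
1 computations run: t4.
The nodes whose values change: a2, t4.

First demand of the output computes:
  t3 = headl([3, -6]) = 3
  t4 = min2(-4, 3) = -4

After the edit, cleaning proceeds:
  t4: a read changed (a2 -4->7) — executes, giving 3.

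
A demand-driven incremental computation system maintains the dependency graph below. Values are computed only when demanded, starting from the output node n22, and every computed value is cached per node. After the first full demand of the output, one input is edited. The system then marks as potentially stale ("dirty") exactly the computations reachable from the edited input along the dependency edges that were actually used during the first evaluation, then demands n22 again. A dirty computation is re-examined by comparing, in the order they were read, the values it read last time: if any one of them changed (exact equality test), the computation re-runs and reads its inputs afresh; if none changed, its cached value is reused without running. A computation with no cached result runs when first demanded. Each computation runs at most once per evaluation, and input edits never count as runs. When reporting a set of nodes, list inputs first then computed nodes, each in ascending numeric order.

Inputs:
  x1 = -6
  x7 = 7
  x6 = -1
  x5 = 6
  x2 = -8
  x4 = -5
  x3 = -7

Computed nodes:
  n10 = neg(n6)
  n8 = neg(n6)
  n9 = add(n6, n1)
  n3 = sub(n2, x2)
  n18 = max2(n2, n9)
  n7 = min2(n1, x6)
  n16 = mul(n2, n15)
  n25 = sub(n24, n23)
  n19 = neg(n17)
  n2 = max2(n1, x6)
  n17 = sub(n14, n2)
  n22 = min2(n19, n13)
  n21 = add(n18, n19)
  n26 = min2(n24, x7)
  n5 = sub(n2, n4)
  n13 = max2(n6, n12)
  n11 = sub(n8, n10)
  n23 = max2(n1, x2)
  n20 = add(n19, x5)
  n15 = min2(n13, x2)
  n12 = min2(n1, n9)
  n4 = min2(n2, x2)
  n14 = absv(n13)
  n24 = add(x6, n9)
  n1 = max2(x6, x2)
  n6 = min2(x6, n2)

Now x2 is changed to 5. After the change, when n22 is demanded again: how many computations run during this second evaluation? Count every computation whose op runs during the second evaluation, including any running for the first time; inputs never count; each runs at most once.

Computations that run: n1, n2, n6, n9, n12, n13, n14, n17, n19, n22 — 10 in total.

First evaluation (everything demanded from the output):
  n1 = max2(-1, -8) = -1
  n2 = max2(-1, -1) = -1
  n6 = min2(-1, -1) = -1
  n9 = add(-1, -1) = -2
  n12 = min2(-1, -2) = -2
  n13 = max2(-1, -2) = -1
  n14 = absv(-1) = 1
  n17 = sub(1, -1) = 2
  n19 = neg(2) = -2
  n22 = min2(-2, -1) = -2

Propagation after the edit:
  n1: runs — x2 -8->5; result 5.
  n2: runs — n1 -1->5; result 5.
  n6: runs — n2 -1->5; result -1 (same value as before).
  n9: runs — n1 -1->5; result 4.
  n12: runs — n1 -1->5; n9 -2->4; result 4.
  n13: runs — n12 -2->4; result 4.
  n14: runs — n13 -1->4; result 4.
  n17: runs — n14 1->4; n2 -1->5; result -1.
  n19: runs — n17 2->-1; result 1.
  n22: runs — n19 -2->1; n13 -1->4; result 1.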